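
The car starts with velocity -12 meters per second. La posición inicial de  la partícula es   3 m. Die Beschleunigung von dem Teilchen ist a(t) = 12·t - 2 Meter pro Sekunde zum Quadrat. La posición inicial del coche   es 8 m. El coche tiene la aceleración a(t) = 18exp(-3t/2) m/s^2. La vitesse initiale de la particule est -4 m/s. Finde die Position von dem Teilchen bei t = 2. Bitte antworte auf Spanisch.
Partiendo de la aceleración a(t) = 12·t - 2, tomamos 2 antiderivadas. La antiderivada de la aceleración es la velocidad. Usando v(0) = -4, obtenemos v(t) = 6·t^2 - 2·t - 4. La antiderivada de la velocidad, con x(0) = 3, da la posición: x(t) = 2·t^3 - t^2 - 4·t + 3. De la ecuación de la posición x(t) = 2·t^3 - t^2 - 4·t + 3, sustituimos t = 2 para obtener x = 7.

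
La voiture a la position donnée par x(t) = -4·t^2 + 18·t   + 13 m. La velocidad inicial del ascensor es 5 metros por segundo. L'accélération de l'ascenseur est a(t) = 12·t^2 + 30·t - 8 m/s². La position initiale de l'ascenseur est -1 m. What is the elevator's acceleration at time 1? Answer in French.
En utilisant a(t) = 12·t^2 + 30·t - 8 et en substituant t = 1, nous trouvons a = 34.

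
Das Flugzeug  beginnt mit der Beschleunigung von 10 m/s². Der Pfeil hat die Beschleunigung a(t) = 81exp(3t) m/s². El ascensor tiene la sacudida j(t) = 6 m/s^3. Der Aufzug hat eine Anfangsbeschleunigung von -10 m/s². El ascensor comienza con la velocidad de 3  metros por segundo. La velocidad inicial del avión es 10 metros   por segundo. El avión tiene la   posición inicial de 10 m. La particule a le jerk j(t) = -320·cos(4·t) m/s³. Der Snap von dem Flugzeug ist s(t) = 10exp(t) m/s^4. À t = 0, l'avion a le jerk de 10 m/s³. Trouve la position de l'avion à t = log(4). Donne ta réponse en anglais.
We need to integrate our snap equation s(t) = 10·exp(t) 4 times. Taking ∫s(t)dt and applying j(0) = 10, we find j(t) = 10·exp(t). The integral of jerk is acceleration. Using a(0) = 10, we get a(t) = 10·exp(t). Finding the antiderivative of a(t) and using v(0) = 10: v(t) = 10·exp(t). Finding the antiderivative of v(t) and using x(0) = 10: x(t) = 10·exp(t). We have position x(t) = 10·exp(t). Substituting t = log(4): x(log(4)) = 40.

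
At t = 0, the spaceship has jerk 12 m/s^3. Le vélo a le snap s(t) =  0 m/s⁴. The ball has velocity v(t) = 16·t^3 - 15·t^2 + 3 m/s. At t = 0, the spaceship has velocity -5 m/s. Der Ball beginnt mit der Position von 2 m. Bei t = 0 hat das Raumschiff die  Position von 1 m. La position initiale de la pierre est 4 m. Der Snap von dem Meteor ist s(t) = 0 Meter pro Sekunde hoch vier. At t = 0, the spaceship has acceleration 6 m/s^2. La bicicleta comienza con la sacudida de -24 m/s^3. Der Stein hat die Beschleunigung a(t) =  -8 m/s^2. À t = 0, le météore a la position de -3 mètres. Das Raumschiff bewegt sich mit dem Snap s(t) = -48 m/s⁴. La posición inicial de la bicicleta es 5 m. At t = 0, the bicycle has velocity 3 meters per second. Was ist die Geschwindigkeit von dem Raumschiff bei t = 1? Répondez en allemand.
Ausgehend von dem Snap s(t) = -48, nehmen wir 3 Stammfunktionen. Das Integral von dem Snap ist der Ruck. Mit j(0) = 12 erhalten wir j(t) = 12 - 48·t. Mit ∫j(t)dt und Anwendung von a(0) = 6, finden wir a(t) = -24·t^2 + 12·t + 6. Das Integral von der Beschleunigung ist die Geschwindigkeit. Mit v(0) = -5 erhalten wir v(t) = -8·t^3 + 6·t^2 + 6·t - 5. Aus der Gleichung für die Geschwindigkeit v(t) = -8·t^3 + 6·t^2 + 6·t - 5, setzen wir t = 1 ein und erhalten v = -1.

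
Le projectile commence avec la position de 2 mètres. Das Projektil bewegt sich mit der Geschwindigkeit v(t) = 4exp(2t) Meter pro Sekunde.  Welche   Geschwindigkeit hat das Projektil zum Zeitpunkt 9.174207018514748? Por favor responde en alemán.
Wir haben die Geschwindigkeit v(t) = 4·exp(2·t). Durch Einsetzen von t = 9.174207018514748: v(9.174207018514748) = 372113099.948776.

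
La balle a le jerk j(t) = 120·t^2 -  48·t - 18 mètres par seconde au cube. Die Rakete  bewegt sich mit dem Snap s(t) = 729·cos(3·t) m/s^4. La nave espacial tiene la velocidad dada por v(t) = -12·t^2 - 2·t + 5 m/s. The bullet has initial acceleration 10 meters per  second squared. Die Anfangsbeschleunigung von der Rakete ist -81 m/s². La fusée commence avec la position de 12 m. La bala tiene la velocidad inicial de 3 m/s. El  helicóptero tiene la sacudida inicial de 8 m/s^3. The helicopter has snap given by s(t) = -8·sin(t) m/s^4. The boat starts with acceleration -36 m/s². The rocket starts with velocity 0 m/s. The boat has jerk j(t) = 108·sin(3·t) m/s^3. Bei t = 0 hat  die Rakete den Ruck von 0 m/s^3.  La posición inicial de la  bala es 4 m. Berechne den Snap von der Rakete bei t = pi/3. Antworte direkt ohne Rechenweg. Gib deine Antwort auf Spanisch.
En t = pi/3, s = -729.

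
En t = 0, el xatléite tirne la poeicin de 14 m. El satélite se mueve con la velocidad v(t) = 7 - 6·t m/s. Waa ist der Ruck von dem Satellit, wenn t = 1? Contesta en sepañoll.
Debemos derivar nuestra ecuación de la velocidad v(t) = 7 - 6·t 2 veces. Tomando d/dt de v(t), encontramos a(t) = -6. Derivando la aceleración, obtenemos la sacudida: j(t) = 0. Usando j(t) = 0 y sustituyendo t = 1, encontramos j = 0.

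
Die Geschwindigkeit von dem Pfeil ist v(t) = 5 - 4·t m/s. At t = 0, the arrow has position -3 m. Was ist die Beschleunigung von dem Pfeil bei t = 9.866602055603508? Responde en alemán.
Wir müssen unsere Gleichung für die Geschwindigkeit v(t) = 5 - 4·t 1-mal ableiten. Mit d/dt von v(t) finden wir a(t) = -4. Wir haben die Beschleunigung a(t) = -4. Durch Einsetzen von t = 9.866602055603508: a(9.866602055603508) = -4.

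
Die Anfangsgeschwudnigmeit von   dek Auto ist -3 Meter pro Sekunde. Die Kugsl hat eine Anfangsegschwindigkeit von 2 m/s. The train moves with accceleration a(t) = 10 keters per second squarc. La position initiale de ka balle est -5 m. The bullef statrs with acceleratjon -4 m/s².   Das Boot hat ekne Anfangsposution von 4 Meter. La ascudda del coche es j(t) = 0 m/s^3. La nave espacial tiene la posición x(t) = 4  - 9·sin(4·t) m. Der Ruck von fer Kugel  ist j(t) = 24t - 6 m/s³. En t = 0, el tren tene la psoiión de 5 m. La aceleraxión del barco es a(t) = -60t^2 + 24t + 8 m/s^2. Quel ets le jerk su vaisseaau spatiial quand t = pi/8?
En partant de la position x(t) = 4 - 9·sin(4·t), nous prenons 3 dérivées. En dérivant la position, nous obtenons la vitesse: v(t) = -36·cos(4·t). En dérivant la vitesse, nous obtenons l'accélération: a(t) = 144·sin(4·t). En prenant d/dt de a(t), nous trouvons j(t) = 576·cos(4·t). Nous avons le jerk j(t) = 576·cos(4·t). En substituant t = pi/8: j(pi/8) = 0.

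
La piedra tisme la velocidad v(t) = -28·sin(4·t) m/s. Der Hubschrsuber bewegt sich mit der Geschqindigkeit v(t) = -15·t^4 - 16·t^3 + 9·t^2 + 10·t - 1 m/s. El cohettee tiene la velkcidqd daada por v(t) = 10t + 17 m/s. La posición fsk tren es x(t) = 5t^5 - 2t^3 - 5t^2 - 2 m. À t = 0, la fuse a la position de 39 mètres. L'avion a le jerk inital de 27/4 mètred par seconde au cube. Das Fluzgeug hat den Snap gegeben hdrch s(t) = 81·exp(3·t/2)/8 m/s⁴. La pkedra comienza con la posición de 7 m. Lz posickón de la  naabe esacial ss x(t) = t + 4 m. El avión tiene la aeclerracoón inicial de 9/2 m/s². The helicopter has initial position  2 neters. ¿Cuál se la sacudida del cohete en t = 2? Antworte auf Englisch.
To solve this, we need to take 2 derivatives of our velocity equation v(t) = 10·t + 17. Differentiating velocity, we get acceleration: a(t) = 10. The derivative of acceleration gives jerk: j(t) = 0. From the given jerk equation j(t) = 0, we substitute t = 2 to get j = 0.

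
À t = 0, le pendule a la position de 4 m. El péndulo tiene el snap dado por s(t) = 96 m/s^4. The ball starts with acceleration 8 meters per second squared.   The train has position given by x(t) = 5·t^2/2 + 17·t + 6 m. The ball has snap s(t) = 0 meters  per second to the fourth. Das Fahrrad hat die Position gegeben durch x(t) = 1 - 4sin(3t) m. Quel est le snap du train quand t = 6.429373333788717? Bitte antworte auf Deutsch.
Wir müssen unsere Gleichung für die Position x(t) = 5·t^2/2 + 17·t + 6 4-mal ableiten. Mit d/dt von x(t) finden wir v(t) = 5·t + 17. Durch Ableiten von der Geschwindigkeit erhalten wir die Beschleunigung: a(t) = 5. Die Ableitung von der Beschleunigung ergibt den Ruck: j(t) = 0. Durch Ableiten von dem Ruck erhalten wir den Snap: s(t) = 0. Aus der Gleichung für den Snap s(t) = 0, setzen wir t = 6.429373333788717 ein und erhalten s = 0.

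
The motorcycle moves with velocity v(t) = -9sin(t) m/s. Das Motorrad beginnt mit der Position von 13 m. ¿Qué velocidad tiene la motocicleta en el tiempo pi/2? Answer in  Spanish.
Tenemos la velocidad v(t) = -9·sin(t). Sustituyendo t = pi/2: v(pi/2) = -9.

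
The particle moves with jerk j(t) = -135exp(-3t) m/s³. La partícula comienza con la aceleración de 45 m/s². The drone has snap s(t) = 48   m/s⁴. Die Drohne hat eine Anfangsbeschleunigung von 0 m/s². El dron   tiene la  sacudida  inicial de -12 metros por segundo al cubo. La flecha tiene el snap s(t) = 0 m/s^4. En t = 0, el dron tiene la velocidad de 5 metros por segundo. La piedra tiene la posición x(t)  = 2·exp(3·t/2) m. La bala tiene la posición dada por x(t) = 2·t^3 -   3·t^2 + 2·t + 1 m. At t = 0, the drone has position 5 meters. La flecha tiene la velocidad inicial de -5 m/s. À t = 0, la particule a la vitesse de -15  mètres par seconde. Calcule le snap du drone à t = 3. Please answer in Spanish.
Tenemos el snap s(t) = 48. Sustituyendo t = 3: s(3) = 48.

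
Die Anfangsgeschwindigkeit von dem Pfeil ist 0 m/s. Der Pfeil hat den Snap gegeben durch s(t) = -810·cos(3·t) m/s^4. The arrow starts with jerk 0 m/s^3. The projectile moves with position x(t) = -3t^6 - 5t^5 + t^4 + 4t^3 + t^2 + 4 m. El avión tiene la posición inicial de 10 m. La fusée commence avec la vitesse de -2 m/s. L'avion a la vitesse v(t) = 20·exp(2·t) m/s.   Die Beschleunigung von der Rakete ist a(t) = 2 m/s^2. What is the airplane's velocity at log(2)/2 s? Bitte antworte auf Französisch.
Nous avons la vitesse v(t) = 20·exp(2·t). En substituant t = log(2)/2: v(log(2)/2) = 40.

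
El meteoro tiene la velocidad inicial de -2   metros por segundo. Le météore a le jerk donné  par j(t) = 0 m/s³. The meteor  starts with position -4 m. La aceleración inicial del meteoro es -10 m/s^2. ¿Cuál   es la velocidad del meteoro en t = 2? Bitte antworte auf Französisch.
Nous devons trouver la primitive de notre équation du jerk j(t) = 0 2 fois. En prenant ∫j(t)dt et en appliquant a(0) = -10, nous trouvons a(t) = -10. La primitive de l'accélération est la vitesse. En utilisant v(0) = -2, nous obtenons v(t) = -10·t - 2. De l'équation de la vitesse v(t) = -10·t - 2, nous substituons t = 2 pour obtenir v = -22.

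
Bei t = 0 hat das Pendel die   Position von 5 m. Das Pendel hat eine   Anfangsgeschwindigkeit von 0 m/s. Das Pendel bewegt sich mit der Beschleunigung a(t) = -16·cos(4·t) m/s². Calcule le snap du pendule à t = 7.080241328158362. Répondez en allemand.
Wir müssen unsere Gleichung für die Beschleunigung a(t) = -16·cos(4·t) 2-mal ableiten. Durch Ableiten von der Beschleunigung erhalten wir den Ruck: j(t) = 64·sin(4·t). Die Ableitung von dem Ruck ergibt den Snap: s(t) = 256·cos(4·t). Mit s(t) = 256·cos(4·t) und Einsetzen von t = 7.080241328158362, finden wir s = -255.721715675041.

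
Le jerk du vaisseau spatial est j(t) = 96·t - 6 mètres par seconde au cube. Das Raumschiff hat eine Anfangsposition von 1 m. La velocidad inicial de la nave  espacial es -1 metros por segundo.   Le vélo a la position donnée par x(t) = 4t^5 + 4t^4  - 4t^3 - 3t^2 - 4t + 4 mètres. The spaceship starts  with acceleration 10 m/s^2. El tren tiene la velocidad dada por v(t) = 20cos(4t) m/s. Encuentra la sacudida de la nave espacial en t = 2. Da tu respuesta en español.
De la ecuación de la sacudida j(t) = 96·t - 6, sustituimos t = 2 para obtener j = 186.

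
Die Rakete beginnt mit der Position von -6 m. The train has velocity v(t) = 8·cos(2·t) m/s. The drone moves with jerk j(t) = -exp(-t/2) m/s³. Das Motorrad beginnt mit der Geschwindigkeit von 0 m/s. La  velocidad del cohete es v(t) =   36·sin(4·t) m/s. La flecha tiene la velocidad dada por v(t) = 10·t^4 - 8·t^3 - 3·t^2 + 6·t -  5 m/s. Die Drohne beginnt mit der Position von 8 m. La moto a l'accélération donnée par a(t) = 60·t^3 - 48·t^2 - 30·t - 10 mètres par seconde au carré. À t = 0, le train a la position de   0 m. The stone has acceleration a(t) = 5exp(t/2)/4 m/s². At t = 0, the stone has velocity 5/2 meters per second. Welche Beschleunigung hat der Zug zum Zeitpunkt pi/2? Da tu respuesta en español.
Partiendo de la velocidad v(t) = 8·cos(2·t), tomamos 1 derivada. Derivando la velocidad, obtenemos la aceleración: a(t) = -16·sin(2·t). Usando a(t) = -16·sin(2·t) y sustituyendo t = pi/2, encontramos a = 0.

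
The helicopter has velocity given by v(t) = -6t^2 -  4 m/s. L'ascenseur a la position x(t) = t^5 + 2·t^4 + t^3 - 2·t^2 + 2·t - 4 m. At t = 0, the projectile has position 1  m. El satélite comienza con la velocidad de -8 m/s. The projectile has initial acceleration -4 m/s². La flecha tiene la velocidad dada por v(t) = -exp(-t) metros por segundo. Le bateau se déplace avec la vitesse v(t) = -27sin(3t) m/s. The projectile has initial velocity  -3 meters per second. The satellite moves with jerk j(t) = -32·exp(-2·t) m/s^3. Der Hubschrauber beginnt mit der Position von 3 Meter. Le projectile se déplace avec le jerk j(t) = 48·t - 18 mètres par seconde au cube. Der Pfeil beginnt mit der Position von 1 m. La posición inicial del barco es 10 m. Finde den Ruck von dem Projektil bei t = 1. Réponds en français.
En utilisant j(t) = 48·t - 18 et en substituant t = 1, nous trouvons j = 30.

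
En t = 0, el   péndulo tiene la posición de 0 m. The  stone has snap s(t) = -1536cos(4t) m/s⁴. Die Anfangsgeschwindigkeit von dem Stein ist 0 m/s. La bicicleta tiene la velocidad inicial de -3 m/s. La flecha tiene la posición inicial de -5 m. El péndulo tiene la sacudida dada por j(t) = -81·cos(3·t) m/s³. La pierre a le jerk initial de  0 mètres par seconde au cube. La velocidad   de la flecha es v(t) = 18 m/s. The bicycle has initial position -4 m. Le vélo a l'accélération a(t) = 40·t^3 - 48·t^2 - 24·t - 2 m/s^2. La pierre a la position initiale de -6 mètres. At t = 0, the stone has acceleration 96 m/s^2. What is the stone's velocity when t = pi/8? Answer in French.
Pour résoudre ceci, nous devons prendre 3 intégrales de notre équation du snap s(t) = -1536·cos(4·t). En intégrant le snap et en utilisant la condition initiale j(0) = 0, nous obtenons j(t) = -384·sin(4·t). En prenant ∫j(t)dt et en appliquant a(0) = 96, nous trouvons a(t) = 96·cos(4·t). En intégrant l'accélération et en utilisant la condition initiale v(0) = 0, nous obtenons v(t) = 24·sin(4·t). De l'équation de la vitesse v(t) = 24·sin(4·t), nous substituons t = pi/8 pour obtenir v = 24.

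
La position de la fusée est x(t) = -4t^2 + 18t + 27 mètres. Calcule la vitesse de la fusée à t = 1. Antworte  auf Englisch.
We must differentiate our position equation x(t) = -4·t^2 + 18·t + 27 1 time. The derivative of position gives velocity: v(t) = 18 - 8·t. From the given velocity equation v(t) = 18 - 8·t, we substitute t = 1 to get v = 10.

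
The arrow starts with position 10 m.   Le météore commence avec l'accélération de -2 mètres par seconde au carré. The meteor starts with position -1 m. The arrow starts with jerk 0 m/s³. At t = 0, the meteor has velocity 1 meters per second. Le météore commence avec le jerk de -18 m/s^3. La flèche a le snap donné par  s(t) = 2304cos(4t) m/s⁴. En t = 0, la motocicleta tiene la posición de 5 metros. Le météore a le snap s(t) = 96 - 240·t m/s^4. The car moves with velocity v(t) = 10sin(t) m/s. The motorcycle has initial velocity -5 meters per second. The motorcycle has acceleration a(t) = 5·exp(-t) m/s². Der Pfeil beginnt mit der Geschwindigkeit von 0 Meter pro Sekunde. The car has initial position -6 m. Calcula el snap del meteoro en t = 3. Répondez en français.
En utilisant s(t) = 96 - 240·t et en substituant t = 3, nous trouvons s = -624.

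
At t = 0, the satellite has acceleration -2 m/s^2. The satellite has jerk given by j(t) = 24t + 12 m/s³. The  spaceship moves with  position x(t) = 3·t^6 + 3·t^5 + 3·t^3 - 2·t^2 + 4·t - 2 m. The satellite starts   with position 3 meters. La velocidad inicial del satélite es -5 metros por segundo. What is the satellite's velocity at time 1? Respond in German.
Wir müssen das Integral unserer Gleichung für den Ruck j(t) = 24·t + 12 2-mal finden. Das Integral von dem Ruck ist die Beschleunigung. Mit a(0) = -2 erhalten wir a(t) = 12·t^2 + 12·t - 2. Mit ∫a(t)dt und Anwendung von v(0) = -5, finden wir v(t) = 4·t^3 + 6·t^2 - 2·t - 5. Aus der Gleichung für die Geschwindigkeit v(t) = 4·t^3 + 6·t^2 - 2·t - 5, setzen wir t = 1 ein und erhalten v = 3.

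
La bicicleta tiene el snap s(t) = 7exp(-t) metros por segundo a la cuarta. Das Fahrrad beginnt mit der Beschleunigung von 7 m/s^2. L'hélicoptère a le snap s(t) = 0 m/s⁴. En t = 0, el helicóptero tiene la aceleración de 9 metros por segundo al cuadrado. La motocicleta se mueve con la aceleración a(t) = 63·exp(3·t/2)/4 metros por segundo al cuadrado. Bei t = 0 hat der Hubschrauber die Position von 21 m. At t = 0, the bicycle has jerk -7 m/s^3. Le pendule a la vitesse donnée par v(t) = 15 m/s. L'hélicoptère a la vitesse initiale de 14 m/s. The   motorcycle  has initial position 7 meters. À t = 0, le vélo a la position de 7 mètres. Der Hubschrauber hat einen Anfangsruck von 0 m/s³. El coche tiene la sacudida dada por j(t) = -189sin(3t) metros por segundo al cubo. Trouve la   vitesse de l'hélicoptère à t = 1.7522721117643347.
Pour résoudre ceci, nous devons prendre 3 intégrales de notre équation du snap s(t) = 0. La primitive du snap, avec j(0) = 0, donne le jerk: j(t) = 0. La primitive du jerk, avec a(0) = 9, donne l'accélération: a(t) = 9. L'intégrale de l'accélération est la vitesse. En utilisant v(0) = 14, nous obtenons v(t) = 9·t + 14. De l'équation de la vitesse v(t) = 9·t + 14, nous substituons t = 1.7522721117643347 pour obtenir v = 29.7704490058790.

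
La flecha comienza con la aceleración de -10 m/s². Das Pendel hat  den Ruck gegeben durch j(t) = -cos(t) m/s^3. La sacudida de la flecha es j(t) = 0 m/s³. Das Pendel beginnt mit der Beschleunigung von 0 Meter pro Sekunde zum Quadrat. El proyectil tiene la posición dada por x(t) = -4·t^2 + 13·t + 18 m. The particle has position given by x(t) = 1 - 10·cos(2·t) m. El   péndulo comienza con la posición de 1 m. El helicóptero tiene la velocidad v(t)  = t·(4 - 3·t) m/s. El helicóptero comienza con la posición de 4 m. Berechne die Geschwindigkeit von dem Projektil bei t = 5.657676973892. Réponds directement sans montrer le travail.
Die Antwort ist -32.2614157911360.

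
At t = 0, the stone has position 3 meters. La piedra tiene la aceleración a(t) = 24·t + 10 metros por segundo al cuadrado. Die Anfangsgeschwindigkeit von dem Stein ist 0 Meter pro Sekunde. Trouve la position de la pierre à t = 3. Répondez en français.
Nous devons trouver l'intégrale de notre équation de l'accélération a(t) = 24·t + 10 2 fois. En prenant ∫a(t)dt et en appliquant v(0) = 0, nous trouvons v(t) = 2·t·(6·t + 5). L'intégrale de la vitesse, avec x(0) = 3, donne la position: x(t) = 4·t^3 + 5·t^2 + 3. De l'équation de la position x(t) = 4·t^3 + 5·t^2 + 3, nous substituons t = 3 pour obtenir x = 156.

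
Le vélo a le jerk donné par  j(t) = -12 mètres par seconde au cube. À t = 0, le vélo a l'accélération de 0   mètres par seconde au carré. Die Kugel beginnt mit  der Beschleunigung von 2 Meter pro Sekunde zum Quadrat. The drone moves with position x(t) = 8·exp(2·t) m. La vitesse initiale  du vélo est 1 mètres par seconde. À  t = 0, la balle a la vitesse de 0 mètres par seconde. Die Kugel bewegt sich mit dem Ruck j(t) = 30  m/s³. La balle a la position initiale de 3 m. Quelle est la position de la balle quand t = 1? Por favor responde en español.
Necesitamos integrar nuestra ecuación de la sacudida j(t) = 30 3 veces. La integral de la sacudida, con a(0) = 2, da la aceleración: a(t) = 30·t + 2. Tomando ∫a(t)dt y aplicando v(0) = 0, encontramos v(t) = t·(15·t + 2). Integrando la velocidad y usando la condición inicial x(0) = 3, obtenemos x(t) = 5·t^3 + t^2 + 3. Tenemos la posición x(t) = 5·t^3 + t^2 + 3. Sustituyendo t = 1: x(1) = 9.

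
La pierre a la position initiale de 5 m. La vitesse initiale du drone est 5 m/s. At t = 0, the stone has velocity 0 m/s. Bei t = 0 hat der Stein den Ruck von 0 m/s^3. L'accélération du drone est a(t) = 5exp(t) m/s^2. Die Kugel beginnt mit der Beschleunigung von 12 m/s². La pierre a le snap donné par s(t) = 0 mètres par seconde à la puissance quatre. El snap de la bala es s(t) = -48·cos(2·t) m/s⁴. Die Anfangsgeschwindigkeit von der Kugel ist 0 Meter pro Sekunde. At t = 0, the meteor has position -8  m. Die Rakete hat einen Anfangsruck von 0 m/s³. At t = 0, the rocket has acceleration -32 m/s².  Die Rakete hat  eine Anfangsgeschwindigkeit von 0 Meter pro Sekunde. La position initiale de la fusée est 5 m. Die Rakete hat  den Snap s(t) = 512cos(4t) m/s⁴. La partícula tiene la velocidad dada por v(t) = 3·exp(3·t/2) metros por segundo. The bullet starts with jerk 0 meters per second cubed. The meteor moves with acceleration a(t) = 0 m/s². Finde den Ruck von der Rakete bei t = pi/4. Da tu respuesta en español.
Para resolver esto, necesitamos tomar 1 antiderivada de nuestra ecuación del snap s(t) = 512·cos(4·t). La antiderivada del snap es la sacudida. Usando j(0) = 0, obtenemos j(t) = 128·sin(4·t). De la ecuación de la sacudida j(t) = 128·sin(4·t), sustituimos t = pi/4 para obtener j = 0.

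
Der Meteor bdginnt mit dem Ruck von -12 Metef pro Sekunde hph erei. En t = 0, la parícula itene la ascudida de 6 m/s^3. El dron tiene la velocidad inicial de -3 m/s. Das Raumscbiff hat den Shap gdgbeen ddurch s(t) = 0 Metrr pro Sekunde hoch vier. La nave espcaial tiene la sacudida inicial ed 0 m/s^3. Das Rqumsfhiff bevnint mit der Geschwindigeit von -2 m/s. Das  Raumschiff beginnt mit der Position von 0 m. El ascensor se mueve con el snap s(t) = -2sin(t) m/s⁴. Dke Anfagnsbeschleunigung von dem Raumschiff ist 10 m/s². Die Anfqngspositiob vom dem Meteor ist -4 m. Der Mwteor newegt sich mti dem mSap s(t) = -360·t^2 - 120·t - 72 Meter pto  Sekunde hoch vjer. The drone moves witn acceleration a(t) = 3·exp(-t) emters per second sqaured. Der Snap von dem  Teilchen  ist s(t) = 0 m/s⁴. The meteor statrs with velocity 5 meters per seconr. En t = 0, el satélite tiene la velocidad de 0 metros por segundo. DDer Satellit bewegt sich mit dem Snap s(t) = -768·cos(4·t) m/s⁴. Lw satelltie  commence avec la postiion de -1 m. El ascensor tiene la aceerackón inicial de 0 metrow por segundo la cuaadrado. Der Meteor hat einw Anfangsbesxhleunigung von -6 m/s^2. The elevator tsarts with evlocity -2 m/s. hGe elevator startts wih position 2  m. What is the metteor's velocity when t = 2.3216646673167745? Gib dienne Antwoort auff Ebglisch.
To find the answer, we compute 3 integrals of s(t) = -360·t^2 - 120·t - 72. Taking ∫s(t)dt and applying j(0) = -12, we find j(t) = -120·t^3 - 60·t^2 - 72·t - 12. The antiderivative of jerk is acceleration. Using a(0) = -6, we get a(t) = -30·t^4 - 20·t^3 - 36·t^2 - 12·t - 6. Taking ∫a(t)dt and applying v(0) = 5, we find v(t) = -6·t^5 - 5·t^4 - 12·t^3 - 6·t^2 - 6·t + 5. We have velocity v(t) = -6·t^5 - 5·t^4 - 12·t^3 - 6·t^2 - 6·t + 5. Substituting t = 2.3216646673167745: v(2.3216646673167745) = -741.421338934963.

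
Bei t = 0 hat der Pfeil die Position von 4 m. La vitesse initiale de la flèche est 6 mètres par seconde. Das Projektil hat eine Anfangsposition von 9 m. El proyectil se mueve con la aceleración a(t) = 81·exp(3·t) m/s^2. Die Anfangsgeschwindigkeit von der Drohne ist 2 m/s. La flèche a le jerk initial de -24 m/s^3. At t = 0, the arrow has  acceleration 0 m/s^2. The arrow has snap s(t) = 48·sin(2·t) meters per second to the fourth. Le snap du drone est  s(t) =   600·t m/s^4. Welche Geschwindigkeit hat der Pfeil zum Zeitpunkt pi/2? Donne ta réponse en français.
Pour résoudre ceci, nous devons prendre 3 primitives de notre équation du snap s(t) = 48·sin(2·t). L'intégrale du snap est le jerk. En utilisant j(0) = -24, nous obtenons j(t) = -24·cos(2·t). En intégrant le jerk et en utilisant la condition initiale a(0) = 0, nous obtenons a(t) = -12·sin(2·t). En prenant ∫a(t)dt et en appliquant v(0) = 6, nous trouvons v(t) = 6·cos(2·t). Nous avons la vitesse v(t) = 6·cos(2·t). En substituant t = pi/2: v(pi/2) = -6.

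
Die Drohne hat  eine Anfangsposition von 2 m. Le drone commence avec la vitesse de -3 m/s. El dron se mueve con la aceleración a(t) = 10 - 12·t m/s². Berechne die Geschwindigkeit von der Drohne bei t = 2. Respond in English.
To solve this, we need to take 1 antiderivative of our acceleration equation a(t) = 10 - 12·t. Integrating acceleration and using the initial condition v(0) = -3, we get v(t) = -6·t^2 + 10·t - 3. We have velocity v(t) = -6·t^2 + 10·t - 3. Substituting t = 2: v(2) = -7.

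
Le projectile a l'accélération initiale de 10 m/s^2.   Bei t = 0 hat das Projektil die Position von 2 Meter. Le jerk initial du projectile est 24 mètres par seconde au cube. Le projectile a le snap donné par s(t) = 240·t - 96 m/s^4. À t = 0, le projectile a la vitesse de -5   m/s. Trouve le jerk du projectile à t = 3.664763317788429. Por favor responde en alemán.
Wir müssen die Stammfunktion unserer Gleichung für den Snap s(t) = 240·t - 96 1-mal finden. Das Integral von dem Snap ist der Ruck. Mit j(0) = 24 erhalten wir j(t) = 120·t^2 - 96·t + 24. Aus der Gleichung für den Ruck j(t) = 120·t^2 - 96·t + 24, setzen wir t = 3.664763317788429 ein und erhalten j = 1283.84154254123.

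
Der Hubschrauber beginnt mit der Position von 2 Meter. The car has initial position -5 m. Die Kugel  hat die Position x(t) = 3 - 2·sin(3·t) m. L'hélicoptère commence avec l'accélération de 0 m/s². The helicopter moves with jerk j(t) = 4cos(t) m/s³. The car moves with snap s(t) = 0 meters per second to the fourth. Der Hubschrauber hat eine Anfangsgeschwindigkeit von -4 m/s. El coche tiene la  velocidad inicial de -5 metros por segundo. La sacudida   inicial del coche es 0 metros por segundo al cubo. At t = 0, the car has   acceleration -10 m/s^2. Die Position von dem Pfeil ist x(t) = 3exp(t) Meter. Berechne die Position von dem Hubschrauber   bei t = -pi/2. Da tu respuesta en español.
Partiendo de la sacudida j(t) = 4·cos(t), tomamos 3 antiderivadas. La integral de la sacudida, con a(0) = 0, da la aceleración: a(t) = 4·sin(t). La antiderivada de la aceleración es la velocidad. Usando v(0) = -4, obtenemos v(t) = -4·cos(t). Tomando ∫v(t)dt y aplicando x(0) = 2, encontramos x(t) = 2 - 4·sin(t). De la ecuación de la posición x(t) = 2 - 4·sin(t), sustituimos t = -pi/2 para obtener x = 6.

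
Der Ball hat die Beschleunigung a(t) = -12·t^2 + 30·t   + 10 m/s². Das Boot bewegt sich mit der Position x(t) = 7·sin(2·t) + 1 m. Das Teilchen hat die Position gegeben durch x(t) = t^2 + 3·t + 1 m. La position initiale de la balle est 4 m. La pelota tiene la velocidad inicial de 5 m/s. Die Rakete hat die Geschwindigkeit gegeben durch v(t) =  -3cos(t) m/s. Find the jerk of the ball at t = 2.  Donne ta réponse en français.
Pour résoudre ceci, nous devons prendre 1 dérivée de notre équation de l'accélération a(t) = -12·t^2 + 30·t + 10. En dérivant l'accélération, nous obtenons le jerk: j(t) = 30 - 24·t. Nous avons le jerk j(t) = 30 - 24·t. En substituant t = 2: j(2) = -18.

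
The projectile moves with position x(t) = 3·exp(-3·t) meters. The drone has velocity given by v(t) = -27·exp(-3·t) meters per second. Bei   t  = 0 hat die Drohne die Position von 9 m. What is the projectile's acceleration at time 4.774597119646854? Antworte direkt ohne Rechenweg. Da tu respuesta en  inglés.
At t = 4.774597119646854, a = 0.0000162412786303156.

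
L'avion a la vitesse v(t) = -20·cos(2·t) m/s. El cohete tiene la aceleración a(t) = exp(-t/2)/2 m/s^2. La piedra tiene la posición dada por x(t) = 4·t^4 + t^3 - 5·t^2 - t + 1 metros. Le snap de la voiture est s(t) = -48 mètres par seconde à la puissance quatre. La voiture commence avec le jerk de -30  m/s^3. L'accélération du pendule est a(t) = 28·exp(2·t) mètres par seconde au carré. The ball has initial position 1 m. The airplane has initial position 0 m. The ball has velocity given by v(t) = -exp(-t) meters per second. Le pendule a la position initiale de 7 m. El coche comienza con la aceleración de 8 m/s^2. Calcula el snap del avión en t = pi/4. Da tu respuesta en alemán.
Wir müssen unsere Gleichung für die Geschwindigkeit v(t) = -20·cos(2·t) 3-mal ableiten. Durch Ableiten von der Geschwindigkeit erhalten wir die Beschleunigung: a(t) = 40·sin(2·t). Durch Ableiten von der Beschleunigung erhalten wir den Ruck: j(t) = 80·cos(2·t). Mit d/dt von j(t) finden wir s(t) = -160·sin(2·t). Mit s(t) = -160·sin(2·t) und Einsetzen von t = pi/4, finden wir s = -160.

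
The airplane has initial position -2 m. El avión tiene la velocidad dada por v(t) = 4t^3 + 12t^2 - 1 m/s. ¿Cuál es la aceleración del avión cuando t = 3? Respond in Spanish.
Debemos derivar nuestra ecuación de la velocidad v(t) = 4·t^3 + 12·t^2 - 1 1 vez. La derivada de la velocidad da la aceleración: a(t) = 12·t^2 + 24·t. Usando a(t) = 12·t^2 + 24·t y sustituyendo t = 3, encontramos a = 180.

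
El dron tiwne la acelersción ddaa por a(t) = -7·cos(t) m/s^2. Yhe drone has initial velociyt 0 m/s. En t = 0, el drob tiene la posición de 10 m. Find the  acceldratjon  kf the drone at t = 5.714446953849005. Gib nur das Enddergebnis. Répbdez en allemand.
Bei t = 5.714446953849005, a = -5.89806790936876.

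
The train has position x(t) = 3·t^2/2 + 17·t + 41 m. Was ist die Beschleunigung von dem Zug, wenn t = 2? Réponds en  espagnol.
Para resolver esto, necesitamos tomar 2 derivadas de nuestra ecuación de la posición x(t) = 3·t^2/2 + 17·t + 41. Tomando d/dt de x(t), encontramos v(t) = 3·t + 17. Tomando d/dt de v(t), encontramos a(t) = 3. Usando a(t) = 3 y sustituyendo t = 2, encontramos a = 3.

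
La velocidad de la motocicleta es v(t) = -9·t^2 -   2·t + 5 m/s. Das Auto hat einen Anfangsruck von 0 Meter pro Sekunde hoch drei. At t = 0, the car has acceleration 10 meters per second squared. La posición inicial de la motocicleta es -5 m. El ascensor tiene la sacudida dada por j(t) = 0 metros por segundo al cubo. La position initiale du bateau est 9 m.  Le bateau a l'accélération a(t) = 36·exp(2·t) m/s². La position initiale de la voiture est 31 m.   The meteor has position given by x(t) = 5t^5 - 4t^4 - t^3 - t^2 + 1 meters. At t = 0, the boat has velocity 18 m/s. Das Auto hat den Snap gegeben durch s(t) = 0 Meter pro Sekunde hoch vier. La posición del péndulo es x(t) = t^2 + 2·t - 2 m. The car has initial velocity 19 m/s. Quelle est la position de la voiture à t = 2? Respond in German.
Um dies zu lösen, müssen wir 4 Integrale unserer Gleichung für den Snap s(t) = 0 finden. Mit ∫s(t)dt und Anwendung von j(0) = 0, finden wir j(t) = 0. Mit ∫j(t)dt und Anwendung von a(0) = 10, finden wir a(t) = 10. Das Integral von der Beschleunigung, mit v(0) = 19, ergibt die Geschwindigkeit: v(t) = 10·t + 19. Durch Integration von der Geschwindigkeit und Verwendung der Anfangsbedingung x(0) = 31, erhalten wir x(t) = 5·t^2 + 19·t + 31. Wir haben die Position x(t) = 5·t^2 + 19·t + 31. Durch Einsetzen von t = 2: x(2) = 89.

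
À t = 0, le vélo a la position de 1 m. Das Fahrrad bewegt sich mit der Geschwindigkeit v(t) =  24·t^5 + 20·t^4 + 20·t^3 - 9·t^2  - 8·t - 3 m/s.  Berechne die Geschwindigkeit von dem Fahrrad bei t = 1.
Wir haben die Geschwindigkeit v(t) = 24·t^5 + 20·t^4 + 20·t^3 - 9·t^2 - 8·t - 3. Durch Einsetzen von t = 1: v(1) = 44.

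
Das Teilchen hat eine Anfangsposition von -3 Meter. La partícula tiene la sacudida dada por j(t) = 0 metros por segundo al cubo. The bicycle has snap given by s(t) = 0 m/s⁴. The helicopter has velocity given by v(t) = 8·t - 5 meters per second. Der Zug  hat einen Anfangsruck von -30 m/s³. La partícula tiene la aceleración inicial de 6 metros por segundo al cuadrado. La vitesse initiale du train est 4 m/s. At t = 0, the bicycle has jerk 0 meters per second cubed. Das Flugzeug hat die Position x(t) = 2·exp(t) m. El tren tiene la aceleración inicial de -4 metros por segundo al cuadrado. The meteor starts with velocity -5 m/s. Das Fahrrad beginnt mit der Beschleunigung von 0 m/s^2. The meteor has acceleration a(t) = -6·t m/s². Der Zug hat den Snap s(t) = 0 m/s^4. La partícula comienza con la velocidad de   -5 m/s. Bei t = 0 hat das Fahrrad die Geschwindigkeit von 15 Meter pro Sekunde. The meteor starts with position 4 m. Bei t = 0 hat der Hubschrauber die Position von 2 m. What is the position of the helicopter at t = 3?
To solve this, we need to take 1 antiderivative of our velocity equation v(t) = 8·t - 5. Taking ∫v(t)dt and applying x(0) = 2, we find x(t) = 4·t^2 - 5·t + 2. From the given position equation x(t) = 4·t^2 - 5·t + 2, we substitute t = 3 to get x = 23.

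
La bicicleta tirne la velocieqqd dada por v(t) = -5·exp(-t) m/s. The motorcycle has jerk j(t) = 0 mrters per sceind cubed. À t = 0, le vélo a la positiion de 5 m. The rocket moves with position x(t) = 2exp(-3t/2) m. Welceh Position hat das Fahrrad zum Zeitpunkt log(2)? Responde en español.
Necesitamos integrar nuestra ecuación de la velocidad v(t) = -5·exp(-t) 1 vez. La integral de la velocidad es la posición. Usando x(0) = 5, obtenemos x(t) = 5·exp(-t). Tenemos la posición x(t) = 5·exp(-t). Sustituyendo t = log(2): x(log(2)) = 5/2.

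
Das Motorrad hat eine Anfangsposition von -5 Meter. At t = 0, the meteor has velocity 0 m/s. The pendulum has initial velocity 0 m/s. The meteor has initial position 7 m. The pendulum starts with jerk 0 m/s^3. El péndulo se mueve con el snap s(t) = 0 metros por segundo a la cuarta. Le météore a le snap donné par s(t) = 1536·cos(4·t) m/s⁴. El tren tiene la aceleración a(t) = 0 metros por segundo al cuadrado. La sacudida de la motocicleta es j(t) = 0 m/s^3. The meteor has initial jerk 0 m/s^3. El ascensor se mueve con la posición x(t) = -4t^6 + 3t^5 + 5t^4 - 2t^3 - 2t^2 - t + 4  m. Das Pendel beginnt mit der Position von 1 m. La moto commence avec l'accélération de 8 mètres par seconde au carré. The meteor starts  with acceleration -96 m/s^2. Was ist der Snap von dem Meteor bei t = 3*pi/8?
Wir haben den Snap s(t) = 1536·cos(4·t). Durch Einsetzen von t = 3*pi/8: s(3*pi/8) = 0.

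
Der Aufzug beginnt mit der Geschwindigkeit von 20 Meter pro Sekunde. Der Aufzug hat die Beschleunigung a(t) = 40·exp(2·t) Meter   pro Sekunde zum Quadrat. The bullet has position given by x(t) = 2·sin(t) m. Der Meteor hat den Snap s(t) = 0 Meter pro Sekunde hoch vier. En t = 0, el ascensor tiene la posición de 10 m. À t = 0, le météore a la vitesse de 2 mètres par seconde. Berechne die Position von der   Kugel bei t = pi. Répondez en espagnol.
Usando x(t) = 2·sin(t) y sustituyendo t = pi, encontramos x = 0.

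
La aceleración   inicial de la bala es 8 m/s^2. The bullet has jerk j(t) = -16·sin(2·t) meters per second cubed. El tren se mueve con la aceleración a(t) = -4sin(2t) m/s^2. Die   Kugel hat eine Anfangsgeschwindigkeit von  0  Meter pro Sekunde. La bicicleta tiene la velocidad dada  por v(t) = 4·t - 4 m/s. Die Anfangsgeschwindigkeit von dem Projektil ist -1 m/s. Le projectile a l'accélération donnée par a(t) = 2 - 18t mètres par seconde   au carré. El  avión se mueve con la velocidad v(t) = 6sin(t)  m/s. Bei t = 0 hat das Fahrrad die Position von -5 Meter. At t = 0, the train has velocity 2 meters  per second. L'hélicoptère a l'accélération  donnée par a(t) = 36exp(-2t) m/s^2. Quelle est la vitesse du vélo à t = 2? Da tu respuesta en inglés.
Using v(t) = 4·t - 4 and substituting t = 2, we find v = 4.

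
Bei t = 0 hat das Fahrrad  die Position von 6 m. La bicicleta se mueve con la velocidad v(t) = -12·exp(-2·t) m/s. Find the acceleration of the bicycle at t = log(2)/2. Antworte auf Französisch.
Pour résoudre ceci, nous devons prendre 1 dérivée de notre équation de la vitesse v(t) = -12·exp(-2·t). En dérivant la vitesse, nous obtenons l'accélération: a(t) = 24·exp(-2·t). De l'équation de l'accélération a(t) = 24·exp(-2·t), nous substituons t = log(2)/2 pour obtenir a = 12.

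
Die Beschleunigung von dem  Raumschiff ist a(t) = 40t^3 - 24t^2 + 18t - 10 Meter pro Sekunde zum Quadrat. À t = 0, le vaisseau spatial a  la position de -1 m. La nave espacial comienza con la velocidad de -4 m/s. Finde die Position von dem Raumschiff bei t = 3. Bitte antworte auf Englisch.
To solve this, we need to take 2 antiderivatives of our acceleration equation a(t) = 40·t^3 - 24·t^2 + 18·t - 10. Integrating acceleration and using the initial condition v(0) = -4, we get v(t) = 10·t^4 - 8·t^3 + 9·t^2 - 10·t - 4. The integral of velocity is position. Using x(0) = -1, we get x(t) = 2·t^5 - 2·t^4 + 3·t^3 - 5·t^2 - 4·t - 1. We have position x(t) = 2·t^5 - 2·t^4 + 3·t^3 - 5·t^2 - 4·t - 1. Substituting t = 3: x(3) = 347.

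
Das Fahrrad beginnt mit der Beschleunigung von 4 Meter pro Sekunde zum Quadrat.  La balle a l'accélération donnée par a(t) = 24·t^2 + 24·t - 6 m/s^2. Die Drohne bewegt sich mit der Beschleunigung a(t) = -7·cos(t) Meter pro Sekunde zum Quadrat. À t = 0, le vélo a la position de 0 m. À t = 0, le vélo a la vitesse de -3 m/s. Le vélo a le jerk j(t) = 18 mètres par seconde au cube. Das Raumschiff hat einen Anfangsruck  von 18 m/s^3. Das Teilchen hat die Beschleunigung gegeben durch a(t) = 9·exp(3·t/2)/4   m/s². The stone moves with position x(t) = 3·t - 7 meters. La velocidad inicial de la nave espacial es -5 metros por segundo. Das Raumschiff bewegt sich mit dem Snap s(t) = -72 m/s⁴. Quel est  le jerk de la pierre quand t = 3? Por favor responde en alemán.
Um dies zu lösen, müssen wir 3 Ableitungen unserer Gleichung für die Position x(t) = 3·t - 7 nehmen. Die Ableitung von der Position ergibt die Geschwindigkeit: v(t) = 3. Die Ableitung von der Geschwindigkeit ergibt die Beschleunigung: a(t) = 0. Die Ableitung von der Beschleunigung ergibt den Ruck: j(t) = 0. Wir haben den Ruck j(t) = 0. Durch Einsetzen von t = 3: j(3) = 0.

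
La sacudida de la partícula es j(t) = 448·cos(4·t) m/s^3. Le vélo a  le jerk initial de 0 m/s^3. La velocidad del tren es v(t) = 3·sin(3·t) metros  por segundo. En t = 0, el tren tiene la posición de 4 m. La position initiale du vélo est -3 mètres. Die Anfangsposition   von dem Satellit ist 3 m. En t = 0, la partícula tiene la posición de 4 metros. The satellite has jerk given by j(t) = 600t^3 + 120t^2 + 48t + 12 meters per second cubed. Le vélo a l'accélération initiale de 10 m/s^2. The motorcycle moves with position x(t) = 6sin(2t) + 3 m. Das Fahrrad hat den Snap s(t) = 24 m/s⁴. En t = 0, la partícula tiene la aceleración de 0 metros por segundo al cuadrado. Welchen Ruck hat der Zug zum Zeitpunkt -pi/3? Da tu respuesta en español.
Para resolver esto, necesitamos tomar 2 derivadas de nuestra ecuación de la velocidad v(t) = 3·sin(3·t). La derivada de la velocidad da la aceleración: a(t) = 9·cos(3·t). Tomando d/dt de a(t), encontramos j(t) = -27·sin(3·t). Usando j(t) = -27·sin(3·t) y sustituyendo t = -pi/3, encontramos j = 0.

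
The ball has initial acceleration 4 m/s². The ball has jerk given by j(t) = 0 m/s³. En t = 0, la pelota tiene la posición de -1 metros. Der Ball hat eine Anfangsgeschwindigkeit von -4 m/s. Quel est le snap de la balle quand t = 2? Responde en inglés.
To solve this, we need to take 1 derivative of our jerk equation j(t) = 0. Taking d/dt of j(t), we find s(t) = 0. We have snap s(t) = 0. Substituting t = 2: s(2) = 0.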